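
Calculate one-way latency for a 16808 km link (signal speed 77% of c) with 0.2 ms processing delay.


Speed = 0.77 * 3e5 km/s = 231000 km/s
Propagation delay = 16808 / 231000 = 0.0728 s = 72.7619 ms
Processing delay = 0.2 ms
Total one-way latency = 72.9619 ms


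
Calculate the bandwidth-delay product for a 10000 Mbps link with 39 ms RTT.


BDP = bandwidth * RTT
= 10000 Mbps * 39 ms
= 10000 * 1e6 * 39 / 1000 bits
= 390000000 bits
= 48750000 bytes
= 47607.4219 KB
BDP = 390000000 bits (48750000 bytes)


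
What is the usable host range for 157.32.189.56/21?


Network: 157.32.184.0
Broadcast: 157.32.191.255
First usable = network + 1
Last usable = broadcast - 1
Range: 157.32.184.1 to 157.32.191.254


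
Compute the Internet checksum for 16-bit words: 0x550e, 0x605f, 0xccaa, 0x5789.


Sum all words (with carry folding):
+ 0x550e = 0x550e
+ 0x605f = 0xb56d
+ 0xccaa = 0x8218
+ 0x5789 = 0xd9a1
One's complement: ~0xd9a1
Checksum = 0x265e


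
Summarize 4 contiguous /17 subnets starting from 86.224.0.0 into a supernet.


Original prefix: /17
Number of subnets: 4 = 2^2
New prefix = 17 - 2 = 15
Supernet: 86.224.0.0/15


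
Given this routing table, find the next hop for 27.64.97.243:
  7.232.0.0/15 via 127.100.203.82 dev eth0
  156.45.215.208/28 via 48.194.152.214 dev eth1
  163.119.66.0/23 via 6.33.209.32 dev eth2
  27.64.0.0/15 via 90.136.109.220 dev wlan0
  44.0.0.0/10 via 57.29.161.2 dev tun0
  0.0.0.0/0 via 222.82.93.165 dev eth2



Longest prefix match for 27.64.97.243:
  /15 7.232.0.0: no
  /28 156.45.215.208: no
  /23 163.119.66.0: no
  /15 27.64.0.0: MATCH
  /10 44.0.0.0: no
  /0 0.0.0.0: MATCH
Selected: next-hop 90.136.109.220 via wlan0 (matched /15)


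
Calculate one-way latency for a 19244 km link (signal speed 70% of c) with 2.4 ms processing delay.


Speed = 0.7 * 3e5 km/s = 210000 km/s
Propagation delay = 19244 / 210000 = 0.0916 s = 91.6381 ms
Processing delay = 2.4 ms
Total one-way latency = 94.0381 ms


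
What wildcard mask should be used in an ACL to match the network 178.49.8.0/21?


Subnet mask: 255.255.248.0
Wildcard = 255.255.255.255 - subnet mask
255 - 255 = 0
255 - 255 = 0
255 - 248 = 7
255 - 0 = 255
Wildcard: 0.0.7.255


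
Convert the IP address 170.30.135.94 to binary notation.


170 = 10101010
30 = 00011110
135 = 10000111
94 = 01011110
Binary: 10101010.00011110.10000111.01011110


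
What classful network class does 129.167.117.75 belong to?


First octet: 129
Binary: 10000001
10xxxxxx -> Class B (128-191)
Class B, default mask 255.255.0.0 (/16)


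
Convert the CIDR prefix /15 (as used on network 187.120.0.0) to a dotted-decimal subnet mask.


/15 means 15 network bits, 17 host bits
Binary: 11111111111111100000000000000000
Mask: 255.254.0.0


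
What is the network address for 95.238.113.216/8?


IP:   01011111.11101110.01110001.11011000
Mask: 11111111.00000000.00000000.00000000
AND operation:
Net:  01011111.00000000.00000000.00000000
Network: 95.0.0.0/8


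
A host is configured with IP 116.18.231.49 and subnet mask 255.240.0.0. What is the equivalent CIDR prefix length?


Binary: 11111111.11110000.00000000.00000000
Count leading 1s
Prefix: /12


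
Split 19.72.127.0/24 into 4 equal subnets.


New prefix = 24 + 2 = 26
Each subnet has 64 addresses
  19.72.127.0/26
  19.72.127.64/26
  19.72.127.128/26
  19.72.127.192/26
Subnets: 19.72.127.0/26, 19.72.127.64/26, 19.72.127.128/26, 19.72.127.192/26


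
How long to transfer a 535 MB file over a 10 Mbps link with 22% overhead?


Effective throughput = 10 * (1 - 22/100) = 7.8 Mbps
File size in Mb = 535 * 8 = 4280 Mb
Time = 4280 / 7.8
Time = 548.7179 seconds


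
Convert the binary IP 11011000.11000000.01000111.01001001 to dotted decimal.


11011000 = 216
11000000 = 192
01000111 = 71
01001001 = 73
IP: 216.192.71.73


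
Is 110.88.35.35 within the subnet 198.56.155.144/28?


Subnet network: 198.56.155.144
Test IP AND mask: 110.88.35.32
No, 110.88.35.35 is not in 198.56.155.144/28


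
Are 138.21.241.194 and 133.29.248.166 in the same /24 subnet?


Mask: 255.255.255.0
138.21.241.194 AND mask = 138.21.241.0
133.29.248.166 AND mask = 133.29.248.0
No, different subnets (138.21.241.0 vs 133.29.248.0)


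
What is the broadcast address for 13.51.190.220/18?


Network: 13.51.128.0/18
Host bits = 14
Set all host bits to 1:
Broadcast: 13.51.191.255


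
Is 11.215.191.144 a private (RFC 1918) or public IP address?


RFC 1918 private ranges:
  10.0.0.0/8 (10.0.0.0 - 10.255.255.255)
  172.16.0.0/12 (172.16.0.0 - 172.31.255.255)
  192.168.0.0/16 (192.168.0.0 - 192.168.255.255)
Public (not in any RFC 1918 range)


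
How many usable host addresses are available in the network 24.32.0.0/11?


Host bits = 32 - 11 = 21
Total addresses = 2^21 = 2097152
Usable = total - 2 (network and broadcast)
Usable hosts: 2097150


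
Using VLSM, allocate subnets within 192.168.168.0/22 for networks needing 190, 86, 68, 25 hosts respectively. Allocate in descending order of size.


190 hosts -> /24 (254 usable): 192.168.168.0/24
86 hosts -> /25 (126 usable): 192.168.169.0/25
68 hosts -> /25 (126 usable): 192.168.169.128/25
25 hosts -> /27 (30 usable): 192.168.170.0/27
Allocation: 192.168.168.0/24 (190 hosts, 254 usable); 192.168.169.0/25 (86 hosts, 126 usable); 192.168.169.128/25 (68 hosts, 126 usable); 192.168.170.0/27 (25 hosts, 30 usable)


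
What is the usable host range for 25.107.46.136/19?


Network: 25.107.32.0
Broadcast: 25.107.63.255
First usable = network + 1
Last usable = broadcast - 1
Range: 25.107.32.1 to 25.107.63.254


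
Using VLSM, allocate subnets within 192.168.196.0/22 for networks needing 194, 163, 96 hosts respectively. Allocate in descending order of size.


194 hosts -> /24 (254 usable): 192.168.196.0/24
163 hosts -> /24 (254 usable): 192.168.197.0/24
96 hosts -> /25 (126 usable): 192.168.198.0/25
Allocation: 192.168.196.0/24 (194 hosts, 254 usable); 192.168.197.0/24 (163 hosts, 254 usable); 192.168.198.0/25 (96 hosts, 126 usable)


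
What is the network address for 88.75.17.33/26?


IP:   01011000.01001011.00010001.00100001
Mask: 11111111.11111111.11111111.11000000
AND operation:
Net:  01011000.01001011.00010001.00000000
Network: 88.75.17.0/26


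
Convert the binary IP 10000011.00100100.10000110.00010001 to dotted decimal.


10000011 = 131
00100100 = 36
10000110 = 134
00010001 = 17
IP: 131.36.134.17


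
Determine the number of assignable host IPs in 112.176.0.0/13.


Host bits = 32 - 13 = 19
Total addresses = 2^19 = 524288
Usable = total - 2 (network and broadcast)
Usable hosts: 524286


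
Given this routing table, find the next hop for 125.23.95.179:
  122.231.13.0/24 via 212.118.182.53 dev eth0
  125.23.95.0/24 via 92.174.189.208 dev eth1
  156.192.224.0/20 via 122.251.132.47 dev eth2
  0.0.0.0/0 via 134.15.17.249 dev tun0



Longest prefix match for 125.23.95.179:
  /24 122.231.13.0: no
  /24 125.23.95.0: MATCH
  /20 156.192.224.0: no
  /0 0.0.0.0: MATCH
Selected: next-hop 92.174.189.208 via eth1 (matched /24)


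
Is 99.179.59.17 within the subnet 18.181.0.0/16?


Subnet network: 18.181.0.0
Test IP AND mask: 99.179.0.0
No, 99.179.59.17 is not in 18.181.0.0/16


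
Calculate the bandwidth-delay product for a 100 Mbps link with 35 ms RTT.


BDP = bandwidth * RTT
= 100 Mbps * 35 ms
= 100 * 1e6 * 35 / 1000 bits
= 3500000 bits
= 437500 bytes
= 427.2461 KB
BDP = 3500000 bits (437500 bytes)


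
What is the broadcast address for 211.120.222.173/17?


Network: 211.120.128.0/17
Host bits = 15
Set all host bits to 1:
Broadcast: 211.120.255.255


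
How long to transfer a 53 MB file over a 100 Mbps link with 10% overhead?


Effective throughput = 100 * (1 - 10/100) = 90 Mbps
File size in Mb = 53 * 8 = 424 Mb
Time = 424 / 90
Time = 4.7111 seconds


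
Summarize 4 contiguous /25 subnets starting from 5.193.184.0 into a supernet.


Original prefix: /25
Number of subnets: 4 = 2^2
New prefix = 25 - 2 = 23
Supernet: 5.193.184.0/23


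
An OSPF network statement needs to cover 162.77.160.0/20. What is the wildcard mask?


Subnet mask: 255.255.240.0
Wildcard = 255.255.255.255 - subnet mask
255 - 255 = 0
255 - 255 = 0
255 - 240 = 15
255 - 0 = 255
Wildcard: 0.0.15.255


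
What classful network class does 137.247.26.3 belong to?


First octet: 137
Binary: 10001001
10xxxxxx -> Class B (128-191)
Class B, default mask 255.255.0.0 (/16)


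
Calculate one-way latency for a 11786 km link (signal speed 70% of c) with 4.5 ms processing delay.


Speed = 0.7 * 3e5 km/s = 210000 km/s
Propagation delay = 11786 / 210000 = 0.0561 s = 56.1238 ms
Processing delay = 4.5 ms
Total one-way latency = 60.6238 ms


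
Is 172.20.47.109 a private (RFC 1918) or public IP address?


RFC 1918 private ranges:
  10.0.0.0/8 (10.0.0.0 - 10.255.255.255)
  172.16.0.0/12 (172.16.0.0 - 172.31.255.255)
  192.168.0.0/16 (192.168.0.0 - 192.168.255.255)
Private (in 172.16.0.0/12)


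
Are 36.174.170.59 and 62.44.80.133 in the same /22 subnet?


Mask: 255.255.252.0
36.174.170.59 AND mask = 36.174.168.0
62.44.80.133 AND mask = 62.44.80.0
No, different subnets (36.174.168.0 vs 62.44.80.0)


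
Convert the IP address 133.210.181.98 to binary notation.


133 = 10000101
210 = 11010010
181 = 10110101
98 = 01100010
Binary: 10000101.11010010.10110101.01100010


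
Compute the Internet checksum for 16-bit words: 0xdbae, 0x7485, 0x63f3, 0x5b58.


Sum all words (with carry folding):
+ 0xdbae = 0xdbae
+ 0x7485 = 0x5034
+ 0x63f3 = 0xb427
+ 0x5b58 = 0x0f80
One's complement: ~0x0f80
Checksum = 0xf07f


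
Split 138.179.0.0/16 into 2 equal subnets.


New prefix = 16 + 1 = 17
Each subnet has 32768 addresses
  138.179.0.0/17
  138.179.128.0/17
Subnets: 138.179.0.0/17, 138.179.128.0/17


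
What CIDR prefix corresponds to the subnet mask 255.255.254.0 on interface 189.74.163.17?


Binary: 11111111.11111111.11111110.00000000
Count leading 1s
Prefix: /23


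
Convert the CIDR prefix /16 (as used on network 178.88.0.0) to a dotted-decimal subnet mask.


/16 means 16 network bits, 16 host bits
Binary: 11111111111111110000000000000000
Mask: 255.255.0.0


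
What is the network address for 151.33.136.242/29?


IP:   10010111.00100001.10001000.11110010
Mask: 11111111.11111111.11111111.11111000
AND operation:
Net:  10010111.00100001.10001000.11110000
Network: 151.33.136.240/29


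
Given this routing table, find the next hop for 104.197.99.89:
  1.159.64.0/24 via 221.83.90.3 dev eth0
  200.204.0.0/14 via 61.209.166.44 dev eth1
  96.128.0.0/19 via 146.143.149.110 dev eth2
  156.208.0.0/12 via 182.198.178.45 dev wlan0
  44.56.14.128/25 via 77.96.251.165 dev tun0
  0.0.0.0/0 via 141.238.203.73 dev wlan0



Longest prefix match for 104.197.99.89:
  /24 1.159.64.0: no
  /14 200.204.0.0: no
  /19 96.128.0.0: no
  /12 156.208.0.0: no
  /25 44.56.14.128: no
  /0 0.0.0.0: MATCH
Selected: next-hop 141.238.203.73 via wlan0 (matched /0)


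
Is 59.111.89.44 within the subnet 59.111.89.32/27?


Subnet network: 59.111.89.32
Test IP AND mask: 59.111.89.32
Yes, 59.111.89.44 is in 59.111.89.32/27


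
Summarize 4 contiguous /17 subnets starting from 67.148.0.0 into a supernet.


Original prefix: /17
Number of subnets: 4 = 2^2
New prefix = 17 - 2 = 15
Supernet: 67.148.0.0/15


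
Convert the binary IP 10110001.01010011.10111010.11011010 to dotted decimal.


10110001 = 177
01010011 = 83
10111010 = 186
11011010 = 218
IP: 177.83.186.218


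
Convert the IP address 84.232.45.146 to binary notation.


84 = 01010100
232 = 11101000
45 = 00101101
146 = 10010010
Binary: 01010100.11101000.00101101.10010010


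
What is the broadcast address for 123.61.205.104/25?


Network: 123.61.205.0/25
Host bits = 7
Set all host bits to 1:
Broadcast: 123.61.205.127


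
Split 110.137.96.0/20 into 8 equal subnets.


New prefix = 20 + 3 = 23
Each subnet has 512 addresses
  110.137.96.0/23
  110.137.98.0/23
  110.137.100.0/23
  110.137.102.0/23
  110.137.104.0/23
  110.137.106.0/23
  110.137.108.0/23
  110.137.110.0/23
Subnets: 110.137.96.0/23, 110.137.98.0/23, 110.137.100.0/23, 110.137.102.0/23, 110.137.104.0/23, 110.137.106.0/23, 110.137.108.0/23, 110.137.110.0/23


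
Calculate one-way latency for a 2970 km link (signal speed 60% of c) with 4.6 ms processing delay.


Speed = 0.6 * 3e5 km/s = 180000 km/s
Propagation delay = 2970 / 180000 = 0.0165 s = 16.5 ms
Processing delay = 4.6 ms
Total one-way latency = 21.1 ms


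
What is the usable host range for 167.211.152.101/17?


Network: 167.211.128.0
Broadcast: 167.211.255.255
First usable = network + 1
Last usable = broadcast - 1
Range: 167.211.128.1 to 167.211.255.254


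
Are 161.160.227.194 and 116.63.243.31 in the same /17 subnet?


Mask: 255.255.128.0
161.160.227.194 AND mask = 161.160.128.0
116.63.243.31 AND mask = 116.63.128.0
No, different subnets (161.160.128.0 vs 116.63.128.0)


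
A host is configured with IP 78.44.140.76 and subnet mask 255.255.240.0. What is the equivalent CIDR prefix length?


Binary: 11111111.11111111.11110000.00000000
Count leading 1s
Prefix: /20


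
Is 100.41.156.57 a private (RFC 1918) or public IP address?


RFC 1918 private ranges:
  10.0.0.0/8 (10.0.0.0 - 10.255.255.255)
  172.16.0.0/12 (172.16.0.0 - 172.31.255.255)
  192.168.0.0/16 (192.168.0.0 - 192.168.255.255)
Public (not in any RFC 1918 range)


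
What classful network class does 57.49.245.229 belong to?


First octet: 57
Binary: 00111001
0xxxxxxx -> Class A (1-126)
Class A, default mask 255.0.0.0 (/8)


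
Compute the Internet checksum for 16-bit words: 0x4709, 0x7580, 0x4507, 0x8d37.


Sum all words (with carry folding):
+ 0x4709 = 0x4709
+ 0x7580 = 0xbc89
+ 0x4507 = 0x0191
+ 0x8d37 = 0x8ec8
One's complement: ~0x8ec8
Checksum = 0x7137


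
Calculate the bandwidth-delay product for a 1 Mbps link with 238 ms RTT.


BDP = bandwidth * RTT
= 1 Mbps * 238 ms
= 1 * 1e6 * 238 / 1000 bits
= 238000 bits
= 29750 bytes
= 29.0527 KB
BDP = 238000 bits (29750 bytes)


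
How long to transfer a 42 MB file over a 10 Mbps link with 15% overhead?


Effective throughput = 10 * (1 - 15/100) = 8.5 Mbps
File size in Mb = 42 * 8 = 336 Mb
Time = 336 / 8.5
Time = 39.5294 seconds


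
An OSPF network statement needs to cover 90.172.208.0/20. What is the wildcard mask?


Subnet mask: 255.255.240.0
Wildcard = 255.255.255.255 - subnet mask
255 - 255 = 0
255 - 255 = 0
255 - 240 = 15
255 - 0 = 255
Wildcard: 0.0.15.255


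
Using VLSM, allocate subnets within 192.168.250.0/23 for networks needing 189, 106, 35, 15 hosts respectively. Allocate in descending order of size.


189 hosts -> /24 (254 usable): 192.168.250.0/24
106 hosts -> /25 (126 usable): 192.168.251.0/25
35 hosts -> /26 (62 usable): 192.168.251.128/26
15 hosts -> /27 (30 usable): 192.168.251.192/27
Allocation: 192.168.250.0/24 (189 hosts, 254 usable); 192.168.251.0/25 (106 hosts, 126 usable); 192.168.251.128/26 (35 hosts, 62 usable); 192.168.251.192/27 (15 hosts, 30 usable)


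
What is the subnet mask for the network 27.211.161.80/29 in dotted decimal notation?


/29 means 29 network bits, 3 host bits
Binary: 11111111111111111111111111111000
Mask: 255.255.255.248


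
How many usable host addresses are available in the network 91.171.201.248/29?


Host bits = 32 - 29 = 3
Total addresses = 2^3 = 8
Usable = total - 2 (network and broadcast)
Usable hosts: 6


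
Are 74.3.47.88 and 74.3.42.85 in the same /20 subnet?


Mask: 255.255.240.0
74.3.47.88 AND mask = 74.3.32.0
74.3.42.85 AND mask = 74.3.32.0
Yes, same subnet (74.3.32.0)


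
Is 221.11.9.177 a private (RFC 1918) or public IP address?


RFC 1918 private ranges:
  10.0.0.0/8 (10.0.0.0 - 10.255.255.255)
  172.16.0.0/12 (172.16.0.0 - 172.31.255.255)
  192.168.0.0/16 (192.168.0.0 - 192.168.255.255)
Public (not in any RFC 1918 range)


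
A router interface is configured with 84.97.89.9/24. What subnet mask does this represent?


/24 means 24 network bits, 8 host bits
Binary: 11111111111111111111111100000000
Mask: 255.255.255.0


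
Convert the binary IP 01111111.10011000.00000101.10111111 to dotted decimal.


01111111 = 127
10011000 = 152
00000101 = 5
10111111 = 191
IP: 127.152.5.191


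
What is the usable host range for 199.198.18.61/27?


Network: 199.198.18.32
Broadcast: 199.198.18.63
First usable = network + 1
Last usable = broadcast - 1
Range: 199.198.18.33 to 199.198.18.62


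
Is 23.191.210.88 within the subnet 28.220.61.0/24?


Subnet network: 28.220.61.0
Test IP AND mask: 23.191.210.0
No, 23.191.210.88 is not in 28.220.61.0/24


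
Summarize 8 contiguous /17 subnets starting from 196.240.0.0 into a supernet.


Original prefix: /17
Number of subnets: 8 = 2^3
New prefix = 17 - 3 = 14
Supernet: 196.240.0.0/14


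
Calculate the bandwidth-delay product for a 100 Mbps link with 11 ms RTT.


BDP = bandwidth * RTT
= 100 Mbps * 11 ms
= 100 * 1e6 * 11 / 1000 bits
= 1100000 bits
= 137500 bytes
= 134.2773 KB
BDP = 1100000 bits (137500 bytes)


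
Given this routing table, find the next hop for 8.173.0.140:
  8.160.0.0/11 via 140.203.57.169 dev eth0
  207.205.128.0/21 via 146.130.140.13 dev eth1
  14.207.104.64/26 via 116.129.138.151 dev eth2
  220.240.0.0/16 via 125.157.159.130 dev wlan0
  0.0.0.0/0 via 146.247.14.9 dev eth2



Longest prefix match for 8.173.0.140:
  /11 8.160.0.0: MATCH
  /21 207.205.128.0: no
  /26 14.207.104.64: no
  /16 220.240.0.0: no
  /0 0.0.0.0: MATCH
Selected: next-hop 140.203.57.169 via eth0 (matched /11)


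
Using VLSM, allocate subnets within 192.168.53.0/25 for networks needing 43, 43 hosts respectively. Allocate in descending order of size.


43 hosts -> /26 (62 usable): 192.168.53.0/26
43 hosts -> /26 (62 usable): 192.168.53.64/26
Allocation: 192.168.53.0/26 (43 hosts, 62 usable); 192.168.53.64/26 (43 hosts, 62 usable)


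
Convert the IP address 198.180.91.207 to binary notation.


198 = 11000110
180 = 10110100
91 = 01011011
207 = 11001111
Binary: 11000110.10110100.01011011.11001111


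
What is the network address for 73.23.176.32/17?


IP:   01001001.00010111.10110000.00100000
Mask: 11111111.11111111.10000000.00000000
AND operation:
Net:  01001001.00010111.10000000.00000000
Network: 73.23.128.0/17


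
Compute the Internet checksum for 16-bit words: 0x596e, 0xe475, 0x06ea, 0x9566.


Sum all words (with carry folding):
+ 0x596e = 0x596e
+ 0xe475 = 0x3de4
+ 0x06ea = 0x44ce
+ 0x9566 = 0xda34
One's complement: ~0xda34
Checksum = 0x25cb


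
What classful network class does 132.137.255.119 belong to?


First octet: 132
Binary: 10000100
10xxxxxx -> Class B (128-191)
Class B, default mask 255.255.0.0 (/16)


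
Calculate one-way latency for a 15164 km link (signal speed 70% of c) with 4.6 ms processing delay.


Speed = 0.7 * 3e5 km/s = 210000 km/s
Propagation delay = 15164 / 210000 = 0.0722 s = 72.2095 ms
Processing delay = 4.6 ms
Total one-way latency = 76.8095 ms


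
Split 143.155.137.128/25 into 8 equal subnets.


New prefix = 25 + 3 = 28
Each subnet has 16 addresses
  143.155.137.128/28
  143.155.137.144/28
  143.155.137.160/28
  143.155.137.176/28
  143.155.137.192/28
  143.155.137.208/28
  143.155.137.224/28
  143.155.137.240/28
Subnets: 143.155.137.128/28, 143.155.137.144/28, 143.155.137.160/28, 143.155.137.176/28, 143.155.137.192/28, 143.155.137.208/28, 143.155.137.224/28, 143.155.137.240/28


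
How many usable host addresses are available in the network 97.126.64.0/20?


Host bits = 32 - 20 = 12
Total addresses = 2^12 = 4096
Usable = total - 2 (network and broadcast)
Usable hosts: 4094


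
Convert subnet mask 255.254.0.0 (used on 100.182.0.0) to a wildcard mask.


Subnet mask: 255.254.0.0
Wildcard = 255.255.255.255 - subnet mask
255 - 255 = 0
255 - 254 = 1
255 - 0 = 255
255 - 0 = 255
Wildcard: 0.1.255.255


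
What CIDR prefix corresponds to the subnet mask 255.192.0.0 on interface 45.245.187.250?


Binary: 11111111.11000000.00000000.00000000
Count leading 1s
Prefix: /10


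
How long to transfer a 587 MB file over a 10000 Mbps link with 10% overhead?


Effective throughput = 10000 * (1 - 10/100) = 9000 Mbps
File size in Mb = 587 * 8 = 4696 Mb
Time = 4696 / 9000
Time = 0.5218 seconds


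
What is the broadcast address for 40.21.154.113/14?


Network: 40.20.0.0/14
Host bits = 18
Set all host bits to 1:
Broadcast: 40.23.255.255


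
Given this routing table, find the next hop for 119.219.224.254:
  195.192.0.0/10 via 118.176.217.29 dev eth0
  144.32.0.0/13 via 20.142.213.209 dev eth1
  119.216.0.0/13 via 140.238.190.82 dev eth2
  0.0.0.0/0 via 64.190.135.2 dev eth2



Longest prefix match for 119.219.224.254:
  /10 195.192.0.0: no
  /13 144.32.0.0: no
  /13 119.216.0.0: MATCH
  /0 0.0.0.0: MATCH
Selected: next-hop 140.238.190.82 via eth2 (matched /13)


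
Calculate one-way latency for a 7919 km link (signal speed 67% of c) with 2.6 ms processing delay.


Speed = 0.67 * 3e5 km/s = 201000 km/s
Propagation delay = 7919 / 201000 = 0.0394 s = 39.398 ms
Processing delay = 2.6 ms
Total one-way latency = 41.998 ms


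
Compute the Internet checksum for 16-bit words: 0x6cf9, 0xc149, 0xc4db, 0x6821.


Sum all words (with carry folding):
+ 0x6cf9 = 0x6cf9
+ 0xc149 = 0x2e43
+ 0xc4db = 0xf31e
+ 0x6821 = 0x5b40
One's complement: ~0x5b40
Checksum = 0xa4bf


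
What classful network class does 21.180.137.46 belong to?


First octet: 21
Binary: 00010101
0xxxxxxx -> Class A (1-126)
Class A, default mask 255.0.0.0 (/8)


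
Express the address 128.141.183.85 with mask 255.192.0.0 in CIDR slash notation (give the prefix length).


Binary: 11111111.11000000.00000000.00000000
Count leading 1s
Prefix: /10


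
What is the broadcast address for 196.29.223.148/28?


Network: 196.29.223.144/28
Host bits = 4
Set all host bits to 1:
Broadcast: 196.29.223.159


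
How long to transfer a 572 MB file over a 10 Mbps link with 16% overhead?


Effective throughput = 10 * (1 - 16/100) = 8.4 Mbps
File size in Mb = 572 * 8 = 4576 Mb
Time = 4576 / 8.4
Time = 544.7619 seconds


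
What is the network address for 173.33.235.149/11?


IP:   10101101.00100001.11101011.10010101
Mask: 11111111.11100000.00000000.00000000
AND operation:
Net:  10101101.00100000.00000000.00000000
Network: 173.32.0.0/11


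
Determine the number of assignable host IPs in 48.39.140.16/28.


Host bits = 32 - 28 = 4
Total addresses = 2^4 = 16
Usable = total - 2 (network and broadcast)
Usable hosts: 14


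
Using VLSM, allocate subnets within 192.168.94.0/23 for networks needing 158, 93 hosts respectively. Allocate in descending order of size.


158 hosts -> /24 (254 usable): 192.168.94.0/24
93 hosts -> /25 (126 usable): 192.168.95.0/25
Allocation: 192.168.94.0/24 (158 hosts, 254 usable); 192.168.95.0/25 (93 hosts, 126 usable)


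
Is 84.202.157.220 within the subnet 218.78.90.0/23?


Subnet network: 218.78.90.0
Test IP AND mask: 84.202.156.0
No, 84.202.157.220 is not in 218.78.90.0/23


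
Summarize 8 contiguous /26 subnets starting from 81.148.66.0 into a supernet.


Original prefix: /26
Number of subnets: 8 = 2^3
New prefix = 26 - 3 = 23
Supernet: 81.148.66.0/23


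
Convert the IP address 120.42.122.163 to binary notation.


120 = 01111000
42 = 00101010
122 = 01111010
163 = 10100011
Binary: 01111000.00101010.01111010.10100011


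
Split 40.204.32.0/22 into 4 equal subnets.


New prefix = 22 + 2 = 24
Each subnet has 256 addresses
  40.204.32.0/24
  40.204.33.0/24
  40.204.34.0/24
  40.204.35.0/24
Subnets: 40.204.32.0/24, 40.204.33.0/24, 40.204.34.0/24, 40.204.35.0/24


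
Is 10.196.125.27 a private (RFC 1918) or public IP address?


RFC 1918 private ranges:
  10.0.0.0/8 (10.0.0.0 - 10.255.255.255)
  172.16.0.0/12 (172.16.0.0 - 172.31.255.255)
  192.168.0.0/16 (192.168.0.0 - 192.168.255.255)
Private (in 10.0.0.0/8)


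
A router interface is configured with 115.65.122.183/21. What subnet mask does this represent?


/21 means 21 network bits, 11 host bits
Binary: 11111111111111111111100000000000
Mask: 255.255.248.0


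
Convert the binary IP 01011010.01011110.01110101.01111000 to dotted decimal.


01011010 = 90
01011110 = 94
01110101 = 117
01111000 = 120
IP: 90.94.117.120


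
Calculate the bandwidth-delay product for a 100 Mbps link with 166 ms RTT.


BDP = bandwidth * RTT
= 100 Mbps * 166 ms
= 100 * 1e6 * 166 / 1000 bits
= 16600000 bits
= 2075000 bytes
= 2026.3672 KB
BDP = 16600000 bits (2075000 bytes)


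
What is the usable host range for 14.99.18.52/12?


Network: 14.96.0.0
Broadcast: 14.111.255.255
First usable = network + 1
Last usable = broadcast - 1
Range: 14.96.0.1 to 14.111.255.254


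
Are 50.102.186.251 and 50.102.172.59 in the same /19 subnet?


Mask: 255.255.224.0
50.102.186.251 AND mask = 50.102.160.0
50.102.172.59 AND mask = 50.102.160.0
Yes, same subnet (50.102.160.0)


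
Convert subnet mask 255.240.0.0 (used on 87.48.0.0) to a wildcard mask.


Subnet mask: 255.240.0.0
Wildcard = 255.255.255.255 - subnet mask
255 - 255 = 0
255 - 240 = 15
255 - 0 = 255
255 - 0 = 255
Wildcard: 0.15.255.255


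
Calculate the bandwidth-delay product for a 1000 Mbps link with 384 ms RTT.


BDP = bandwidth * RTT
= 1000 Mbps * 384 ms
= 1000 * 1e6 * 384 / 1000 bits
= 384000000 bits
= 48000000 bytes
= 46875 KB
BDP = 384000000 bits (48000000 bytes)


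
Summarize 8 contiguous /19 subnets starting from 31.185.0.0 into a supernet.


Original prefix: /19
Number of subnets: 8 = 2^3
New prefix = 19 - 3 = 16
Supernet: 31.185.0.0/16


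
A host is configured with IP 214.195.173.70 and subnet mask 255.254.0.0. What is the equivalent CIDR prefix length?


Binary: 11111111.11111110.00000000.00000000
Count leading 1s
Prefix: /15


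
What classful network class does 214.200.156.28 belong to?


First octet: 214
Binary: 11010110
110xxxxx -> Class C (192-223)
Class C, default mask 255.255.255.0 (/24)


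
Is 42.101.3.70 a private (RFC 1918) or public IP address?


RFC 1918 private ranges:
  10.0.0.0/8 (10.0.0.0 - 10.255.255.255)
  172.16.0.0/12 (172.16.0.0 - 172.31.255.255)
  192.168.0.0/16 (192.168.0.0 - 192.168.255.255)
Public (not in any RFC 1918 range)


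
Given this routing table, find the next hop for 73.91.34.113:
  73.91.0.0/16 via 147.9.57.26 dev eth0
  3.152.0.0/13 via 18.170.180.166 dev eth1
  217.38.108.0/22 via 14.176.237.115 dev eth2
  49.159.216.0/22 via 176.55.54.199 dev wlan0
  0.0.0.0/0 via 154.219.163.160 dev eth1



Longest prefix match for 73.91.34.113:
  /16 73.91.0.0: MATCH
  /13 3.152.0.0: no
  /22 217.38.108.0: no
  /22 49.159.216.0: no
  /0 0.0.0.0: MATCH
Selected: next-hop 147.9.57.26 via eth0 (matched /16)


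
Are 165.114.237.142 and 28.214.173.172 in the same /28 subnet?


Mask: 255.255.255.240
165.114.237.142 AND mask = 165.114.237.128
28.214.173.172 AND mask = 28.214.173.160
No, different subnets (165.114.237.128 vs 28.214.173.160)


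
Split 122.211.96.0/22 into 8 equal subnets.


New prefix = 22 + 3 = 25
Each subnet has 128 addresses
  122.211.96.0/25
  122.211.96.128/25
  122.211.97.0/25
  122.211.97.128/25
  122.211.98.0/25
  122.211.98.128/25
  122.211.99.0/25
  122.211.99.128/25
Subnets: 122.211.96.0/25, 122.211.96.128/25, 122.211.97.0/25, 122.211.97.128/25, 122.211.98.0/25, 122.211.98.128/25, 122.211.99.0/25, 122.211.99.128/25


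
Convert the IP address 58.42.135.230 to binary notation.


58 = 00111010
42 = 00101010
135 = 10000111
230 = 11100110
Binary: 00111010.00101010.10000111.11100110


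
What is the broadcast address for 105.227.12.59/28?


Network: 105.227.12.48/28
Host bits = 4
Set all host bits to 1:
Broadcast: 105.227.12.63


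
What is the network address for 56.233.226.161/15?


IP:   00111000.11101001.11100010.10100001
Mask: 11111111.11111110.00000000.00000000
AND operation:
Net:  00111000.11101000.00000000.00000000
Network: 56.232.0.0/15


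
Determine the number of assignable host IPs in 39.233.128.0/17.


Host bits = 32 - 17 = 15
Total addresses = 2^15 = 32768
Usable = total - 2 (network and broadcast)
Usable hosts: 32766


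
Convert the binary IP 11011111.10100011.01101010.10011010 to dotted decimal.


11011111 = 223
10100011 = 163
01101010 = 106
10011010 = 154
IP: 223.163.106.154


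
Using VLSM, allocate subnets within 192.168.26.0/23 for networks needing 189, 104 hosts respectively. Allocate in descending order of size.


189 hosts -> /24 (254 usable): 192.168.26.0/24
104 hosts -> /25 (126 usable): 192.168.27.0/25
Allocation: 192.168.26.0/24 (189 hosts, 254 usable); 192.168.27.0/25 (104 hosts, 126 usable)


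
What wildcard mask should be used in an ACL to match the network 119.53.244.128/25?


Subnet mask: 255.255.255.128
Wildcard = 255.255.255.255 - subnet mask
255 - 255 = 0
255 - 255 = 0
255 - 255 = 0
255 - 128 = 127
Wildcard: 0.0.0.127


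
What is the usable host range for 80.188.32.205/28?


Network: 80.188.32.192
Broadcast: 80.188.32.207
First usable = network + 1
Last usable = broadcast - 1
Range: 80.188.32.193 to 80.188.32.206


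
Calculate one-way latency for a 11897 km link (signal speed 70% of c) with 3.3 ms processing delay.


Speed = 0.7 * 3e5 km/s = 210000 km/s
Propagation delay = 11897 / 210000 = 0.0567 s = 56.6524 ms
Processing delay = 3.3 ms
Total one-way latency = 59.9524 ms


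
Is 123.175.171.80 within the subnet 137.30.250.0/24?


Subnet network: 137.30.250.0
Test IP AND mask: 123.175.171.0
No, 123.175.171.80 is not in 137.30.250.0/24


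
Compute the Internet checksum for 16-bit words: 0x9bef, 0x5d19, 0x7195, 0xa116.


Sum all words (with carry folding):
+ 0x9bef = 0x9bef
+ 0x5d19 = 0xf908
+ 0x7195 = 0x6a9e
+ 0xa116 = 0x0bb5
One's complement: ~0x0bb5
Checksum = 0xf44a


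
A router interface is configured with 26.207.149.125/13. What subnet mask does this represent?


/13 means 13 network bits, 19 host bits
Binary: 11111111111110000000000000000000
Mask: 255.248.0.0


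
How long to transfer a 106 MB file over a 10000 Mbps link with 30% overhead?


Effective throughput = 10000 * (1 - 30/100) = 7000 Mbps
File size in Mb = 106 * 8 = 848 Mb
Time = 848 / 7000
Time = 0.1211 seconds


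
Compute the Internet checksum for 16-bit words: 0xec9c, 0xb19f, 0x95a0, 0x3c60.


Sum all words (with carry folding):
+ 0xec9c = 0xec9c
+ 0xb19f = 0x9e3c
+ 0x95a0 = 0x33dd
+ 0x3c60 = 0x703d
One's complement: ~0x703d
Checksum = 0x8fc2


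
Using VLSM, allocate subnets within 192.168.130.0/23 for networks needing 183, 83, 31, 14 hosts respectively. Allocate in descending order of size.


183 hosts -> /24 (254 usable): 192.168.130.0/24
83 hosts -> /25 (126 usable): 192.168.131.0/25
31 hosts -> /26 (62 usable): 192.168.131.128/26
14 hosts -> /28 (14 usable): 192.168.131.192/28
Allocation: 192.168.130.0/24 (183 hosts, 254 usable); 192.168.131.0/25 (83 hosts, 126 usable); 192.168.131.128/26 (31 hosts, 62 usable); 192.168.131.192/28 (14 hosts, 14 usable)


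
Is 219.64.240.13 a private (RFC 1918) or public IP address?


RFC 1918 private ranges:
  10.0.0.0/8 (10.0.0.0 - 10.255.255.255)
  172.16.0.0/12 (172.16.0.0 - 172.31.255.255)
  192.168.0.0/16 (192.168.0.0 - 192.168.255.255)
Public (not in any RFC 1918 range)


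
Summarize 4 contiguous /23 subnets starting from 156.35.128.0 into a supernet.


Original prefix: /23
Number of subnets: 4 = 2^2
New prefix = 23 - 2 = 21
Supernet: 156.35.128.0/21


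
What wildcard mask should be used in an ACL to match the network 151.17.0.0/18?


Subnet mask: 255.255.192.0
Wildcard = 255.255.255.255 - subnet mask
255 - 255 = 0
255 - 255 = 0
255 - 192 = 63
255 - 0 = 255
Wildcard: 0.0.63.255


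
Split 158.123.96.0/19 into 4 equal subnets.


New prefix = 19 + 2 = 21
Each subnet has 2048 addresses
  158.123.96.0/21
  158.123.104.0/21
  158.123.112.0/21
  158.123.120.0/21
Subnets: 158.123.96.0/21, 158.123.104.0/21, 158.123.112.0/21, 158.123.120.0/21


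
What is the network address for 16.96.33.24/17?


IP:   00010000.01100000.00100001.00011000
Mask: 11111111.11111111.10000000.00000000
AND operation:
Net:  00010000.01100000.00000000.00000000
Network: 16.96.0.0/17


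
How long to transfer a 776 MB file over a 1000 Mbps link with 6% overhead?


Effective throughput = 1000 * (1 - 6/100) = 940 Mbps
File size in Mb = 776 * 8 = 6208 Mb
Time = 6208 / 940
Time = 6.6043 seconds


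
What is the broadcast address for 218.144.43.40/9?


Network: 218.128.0.0/9
Host bits = 23
Set all host bits to 1:
Broadcast: 218.255.255.255


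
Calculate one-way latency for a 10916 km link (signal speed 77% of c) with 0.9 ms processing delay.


Speed = 0.77 * 3e5 km/s = 231000 km/s
Propagation delay = 10916 / 231000 = 0.0473 s = 47.2554 ms
Processing delay = 0.9 ms
Total one-way latency = 48.1554 ms


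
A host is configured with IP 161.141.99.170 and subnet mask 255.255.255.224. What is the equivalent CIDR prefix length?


Binary: 11111111.11111111.11111111.11100000
Count leading 1s
Prefix: /27


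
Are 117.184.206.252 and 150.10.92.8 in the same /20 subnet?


Mask: 255.255.240.0
117.184.206.252 AND mask = 117.184.192.0
150.10.92.8 AND mask = 150.10.80.0
No, different subnets (117.184.192.0 vs 150.10.80.0)


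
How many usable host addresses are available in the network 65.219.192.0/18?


Host bits = 32 - 18 = 14
Total addresses = 2^14 = 16384
Usable = total - 2 (network and broadcast)
Usable hosts: 16382


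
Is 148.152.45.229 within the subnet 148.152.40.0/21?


Subnet network: 148.152.40.0
Test IP AND mask: 148.152.40.0
Yes, 148.152.45.229 is in 148.152.40.0/21


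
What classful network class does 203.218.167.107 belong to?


First octet: 203
Binary: 11001011
110xxxxx -> Class C (192-223)
Class C, default mask 255.255.255.0 (/24)


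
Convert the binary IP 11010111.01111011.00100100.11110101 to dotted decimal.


11010111 = 215
01111011 = 123
00100100 = 36
11110101 = 245
IP: 215.123.36.245


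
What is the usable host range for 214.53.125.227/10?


Network: 214.0.0.0
Broadcast: 214.63.255.255
First usable = network + 1
Last usable = broadcast - 1
Range: 214.0.0.1 to 214.63.255.254


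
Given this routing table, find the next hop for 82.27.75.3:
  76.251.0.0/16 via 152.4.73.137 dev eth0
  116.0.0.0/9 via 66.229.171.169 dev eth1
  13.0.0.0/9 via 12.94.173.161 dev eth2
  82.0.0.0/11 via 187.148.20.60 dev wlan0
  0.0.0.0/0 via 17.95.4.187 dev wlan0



Longest prefix match for 82.27.75.3:
  /16 76.251.0.0: no
  /9 116.0.0.0: no
  /9 13.0.0.0: no
  /11 82.0.0.0: MATCH
  /0 0.0.0.0: MATCH
Selected: next-hop 187.148.20.60 via wlan0 (matched /11)


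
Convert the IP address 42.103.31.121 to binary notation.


42 = 00101010
103 = 01100111
31 = 00011111
121 = 01111001
Binary: 00101010.01100111.00011111.01111001


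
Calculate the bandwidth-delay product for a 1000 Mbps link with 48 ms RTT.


BDP = bandwidth * RTT
= 1000 Mbps * 48 ms
= 1000 * 1e6 * 48 / 1000 bits
= 48000000 bits
= 6000000 bytes
= 5859.375 KB
BDP = 48000000 bits (6000000 bytes)


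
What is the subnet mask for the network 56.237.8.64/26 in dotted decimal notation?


/26 means 26 network bits, 6 host bits
Binary: 11111111111111111111111111000000
Mask: 255.255.255.192


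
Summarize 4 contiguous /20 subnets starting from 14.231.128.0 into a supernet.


Original prefix: /20
Number of subnets: 4 = 2^2
New prefix = 20 - 2 = 18
Supernet: 14.231.128.0/18


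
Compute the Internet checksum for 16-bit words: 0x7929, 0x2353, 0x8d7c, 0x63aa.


Sum all words (with carry folding):
+ 0x7929 = 0x7929
+ 0x2353 = 0x9c7c
+ 0x8d7c = 0x29f9
+ 0x63aa = 0x8da3
One's complement: ~0x8da3
Checksum = 0x725c


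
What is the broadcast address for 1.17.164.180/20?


Network: 1.17.160.0/20
Host bits = 12
Set all host bits to 1:
Broadcast: 1.17.175.255


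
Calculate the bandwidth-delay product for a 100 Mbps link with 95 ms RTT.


BDP = bandwidth * RTT
= 100 Mbps * 95 ms
= 100 * 1e6 * 95 / 1000 bits
= 9500000 bits
= 1187500 bytes
= 1159.668 KB
BDP = 9500000 bits (1187500 bytes)


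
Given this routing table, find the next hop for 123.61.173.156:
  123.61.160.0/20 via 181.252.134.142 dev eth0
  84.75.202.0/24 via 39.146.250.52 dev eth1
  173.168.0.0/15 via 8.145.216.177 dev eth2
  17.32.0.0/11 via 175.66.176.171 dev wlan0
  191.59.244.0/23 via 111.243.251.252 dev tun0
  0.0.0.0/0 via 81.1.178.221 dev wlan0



Longest prefix match for 123.61.173.156:
  /20 123.61.160.0: MATCH
  /24 84.75.202.0: no
  /15 173.168.0.0: no
  /11 17.32.0.0: no
  /23 191.59.244.0: no
  /0 0.0.0.0: MATCH
Selected: next-hop 181.252.134.142 via eth0 (matched /20)


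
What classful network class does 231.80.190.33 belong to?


First octet: 231
Binary: 11100111
1110xxxx -> Class D (224-239)
Class D (multicast), default mask N/A


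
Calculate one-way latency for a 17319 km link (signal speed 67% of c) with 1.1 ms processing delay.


Speed = 0.67 * 3e5 km/s = 201000 km/s
Propagation delay = 17319 / 201000 = 0.0862 s = 86.1642 ms
Processing delay = 1.1 ms
Total one-way latency = 87.2642 ms


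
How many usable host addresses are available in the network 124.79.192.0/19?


Host bits = 32 - 19 = 13
Total addresses = 2^13 = 8192
Usable = total - 2 (network and broadcast)
Usable hosts: 8190


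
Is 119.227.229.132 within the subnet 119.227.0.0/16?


Subnet network: 119.227.0.0
Test IP AND mask: 119.227.0.0
Yes, 119.227.229.132 is in 119.227.0.0/16


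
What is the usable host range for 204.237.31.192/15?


Network: 204.236.0.0
Broadcast: 204.237.255.255
First usable = network + 1
Last usable = broadcast - 1
Range: 204.236.0.1 to 204.237.255.254


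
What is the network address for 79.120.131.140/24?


IP:   01001111.01111000.10000011.10001100
Mask: 11111111.11111111.11111111.00000000
AND operation:
Net:  01001111.01111000.10000011.00000000
Network: 79.120.131.0/24


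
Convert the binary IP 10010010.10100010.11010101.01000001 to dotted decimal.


10010010 = 146
10100010 = 162
11010101 = 213
01000001 = 65
IP: 146.162.213.65


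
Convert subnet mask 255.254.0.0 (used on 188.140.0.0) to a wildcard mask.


Subnet mask: 255.254.0.0
Wildcard = 255.255.255.255 - subnet mask
255 - 255 = 0
255 - 254 = 1
255 - 0 = 255
255 - 0 = 255
Wildcard: 0.1.255.255


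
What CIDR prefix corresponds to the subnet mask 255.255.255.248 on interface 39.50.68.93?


Binary: 11111111.11111111.11111111.11111000
Count leading 1s
Prefix: /29


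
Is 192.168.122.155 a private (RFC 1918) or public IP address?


RFC 1918 private ranges:
  10.0.0.0/8 (10.0.0.0 - 10.255.255.255)
  172.16.0.0/12 (172.16.0.0 - 172.31.255.255)
  192.168.0.0/16 (192.168.0.0 - 192.168.255.255)
Private (in 192.168.0.0/16)


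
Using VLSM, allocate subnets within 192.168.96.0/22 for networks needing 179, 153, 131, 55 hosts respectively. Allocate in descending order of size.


179 hosts -> /24 (254 usable): 192.168.96.0/24
153 hosts -> /24 (254 usable): 192.168.97.0/24
131 hosts -> /24 (254 usable): 192.168.98.0/24
55 hosts -> /26 (62 usable): 192.168.99.0/26
Allocation: 192.168.96.0/24 (179 hosts, 254 usable); 192.168.97.0/24 (153 hosts, 254 usable); 192.168.98.0/24 (131 hosts, 254 usable); 192.168.99.0/26 (55 hosts, 62 usable)


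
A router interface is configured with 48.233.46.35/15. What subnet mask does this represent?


/15 means 15 network bits, 17 host bits
Binary: 11111111111111100000000000000000
Mask: 255.254.0.0


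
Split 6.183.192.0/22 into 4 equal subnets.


New prefix = 22 + 2 = 24
Each subnet has 256 addresses
  6.183.192.0/24
  6.183.193.0/24
  6.183.194.0/24
  6.183.195.0/24
Subnets: 6.183.192.0/24, 6.183.193.0/24, 6.183.194.0/24, 6.183.195.0/24


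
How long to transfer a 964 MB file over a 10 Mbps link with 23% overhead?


Effective throughput = 10 * (1 - 23/100) = 7.7 Mbps
File size in Mb = 964 * 8 = 7712 Mb
Time = 7712 / 7.7
Time = 1001.5584 seconds
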